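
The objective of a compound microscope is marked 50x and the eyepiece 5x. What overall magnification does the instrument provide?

250

The overall magnification of a compound microscope is the product of the objective and eyepiece magnifications:
M = M_obj x M_eye = 50 x 5 = 250.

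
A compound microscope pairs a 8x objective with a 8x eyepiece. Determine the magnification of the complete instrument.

The overall magnification of a compound microscope is the product of the objective and eyepiece magnifications:
M = M_obj x M_eye = 8 x 8 = 64.

64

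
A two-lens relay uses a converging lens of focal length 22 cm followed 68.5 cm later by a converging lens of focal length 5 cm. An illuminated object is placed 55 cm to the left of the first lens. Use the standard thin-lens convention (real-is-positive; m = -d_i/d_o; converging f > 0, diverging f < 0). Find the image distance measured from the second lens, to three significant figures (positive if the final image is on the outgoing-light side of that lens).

Applying the thin-lens equation to the first lens, 1/22 = 1/55 + 1/d_i1, which gives d_i1 = 36.667 cm.
That image sits 31.833 cm in front of the second lens, so d_o2 = 31.833 cm.
Applying the thin-lens equation again with f_2 = 5 cm and d_o2 = 31.833 cm gives d_i2 = 5.932 cm.

5.93 cm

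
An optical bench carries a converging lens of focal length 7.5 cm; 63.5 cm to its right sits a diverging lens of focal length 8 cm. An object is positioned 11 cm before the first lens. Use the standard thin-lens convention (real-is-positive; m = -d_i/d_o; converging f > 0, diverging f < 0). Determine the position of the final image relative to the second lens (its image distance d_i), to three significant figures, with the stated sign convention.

-6.66 cm

Applying the thin-lens equation to the first lens, 1/7.5 = 1/11 + 1/d_i1, which gives d_i1 = 23.571 cm.
The intermediate image is 23.571 cm to the right of lens 1, so d_o2 = L - d_i1 = 63.5 - 23.571 = 39.929 cm.
Applying the thin-lens equation again with f_2 = -8 cm and d_o2 = 39.929 cm gives d_i2 = -6.665 cm.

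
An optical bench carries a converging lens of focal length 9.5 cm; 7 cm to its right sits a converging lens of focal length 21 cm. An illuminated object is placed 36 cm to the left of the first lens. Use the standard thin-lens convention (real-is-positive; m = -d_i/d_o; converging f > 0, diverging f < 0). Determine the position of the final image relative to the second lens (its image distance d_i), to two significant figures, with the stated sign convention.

Lens 1: 1/d_i1 = 1/f_1 - 1/d_o1 = 1/9.5 - 1/36 = 0.07749 cm^-1, so d_i1 = 12.906 cm.
Since 12.906 cm > 7 cm, the first image lies past the second lens and serves as a virtual object: d_o2 = L - d_i1 = -5.906 cm.
Lens 2: 1/d_i2 = 1/f_2 - 1/d_o2 = 1/21 - 1/(-5.906) = 0.21695 cm^-1, so d_i2 = 4.609 cm.

4.6 cm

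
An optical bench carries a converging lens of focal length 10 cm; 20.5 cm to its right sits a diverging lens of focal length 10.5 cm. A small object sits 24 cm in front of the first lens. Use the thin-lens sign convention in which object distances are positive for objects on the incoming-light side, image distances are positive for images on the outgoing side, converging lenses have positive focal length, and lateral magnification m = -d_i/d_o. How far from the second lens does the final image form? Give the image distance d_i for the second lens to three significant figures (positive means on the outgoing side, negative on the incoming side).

-2.54 cm

Lens 1: 1/d_i1 = 1/f_1 - 1/d_o1 = 1/10 - 1/24 = 0.05833 cm^-1, so d_i1 = 17.143 cm.
That image sits 3.357 cm in front of the second lens, so d_o2 = 3.357 cm.
Lens 2: 1/d_i2 = 1/f_2 - 1/d_o2 = 1/(-10.5) - 1/(3.357) = -0.39311 cm^-1, so d_i2 = -2.544 cm.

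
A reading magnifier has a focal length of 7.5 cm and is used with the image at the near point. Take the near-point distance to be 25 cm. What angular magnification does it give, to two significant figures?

4.3

M = 1 + D/f = 1 + 25/7.5 = 4.333.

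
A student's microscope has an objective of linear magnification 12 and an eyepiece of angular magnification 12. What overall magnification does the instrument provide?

The overall magnification of a compound microscope is the product of the objective and eyepiece magnifications:
M = M_obj x M_eye = 12 x 12 = 144.

144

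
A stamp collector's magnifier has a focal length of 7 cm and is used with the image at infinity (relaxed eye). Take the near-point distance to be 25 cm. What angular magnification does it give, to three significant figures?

3.57

M = D/f = 25/7 = 3.571.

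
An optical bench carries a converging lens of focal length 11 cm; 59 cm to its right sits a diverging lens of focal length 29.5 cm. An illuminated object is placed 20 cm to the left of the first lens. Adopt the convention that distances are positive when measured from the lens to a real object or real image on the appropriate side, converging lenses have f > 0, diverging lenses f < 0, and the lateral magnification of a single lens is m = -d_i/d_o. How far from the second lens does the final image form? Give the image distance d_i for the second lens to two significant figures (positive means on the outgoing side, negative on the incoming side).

-16 cm

Applying the thin-lens equation to the first lens, 1/11 = 1/20 + 1/d_i1, which gives d_i1 = 24.444 cm.
That image sits 34.556 cm in front of the second lens, so d_o2 = 34.556 cm.
Applying the thin-lens equation again with f_2 = -29.5 cm and d_o2 = 34.556 cm gives d_i2 = -15.914 cm.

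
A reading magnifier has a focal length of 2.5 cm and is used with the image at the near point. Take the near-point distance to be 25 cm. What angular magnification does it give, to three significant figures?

11.0

M = 1 + D/f = 1 + 25/2.5 = 11.000.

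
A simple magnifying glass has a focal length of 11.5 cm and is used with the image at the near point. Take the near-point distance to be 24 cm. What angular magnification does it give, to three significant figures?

3.09

M = 1 + D/f = 1 + 24/11.5 = 3.087.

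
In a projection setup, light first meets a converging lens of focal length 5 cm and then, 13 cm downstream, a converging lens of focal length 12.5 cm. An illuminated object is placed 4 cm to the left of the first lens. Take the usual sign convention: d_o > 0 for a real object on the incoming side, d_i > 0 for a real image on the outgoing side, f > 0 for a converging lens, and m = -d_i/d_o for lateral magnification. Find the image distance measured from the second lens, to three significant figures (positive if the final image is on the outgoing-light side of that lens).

20.1 cm

First lens: d_i1 = 1/(1/5 - 1/4) = -20.000 cm.
With d_i1 < 0 the first image is virtual and lies on the object side; the object distance for lens 2 is d_o2 = 13 - (-20.000) = 33.000 cm.
Second lens: d_i2 = 1/(1/12.5 - 1/(33.000)) = 20.122 cm.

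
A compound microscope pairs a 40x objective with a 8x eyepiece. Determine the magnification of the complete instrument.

The overall magnification of a compound microscope is the product of the objective and eyepiece magnifications:
M = M_obj x M_eye = 40 x 8 = 320.

320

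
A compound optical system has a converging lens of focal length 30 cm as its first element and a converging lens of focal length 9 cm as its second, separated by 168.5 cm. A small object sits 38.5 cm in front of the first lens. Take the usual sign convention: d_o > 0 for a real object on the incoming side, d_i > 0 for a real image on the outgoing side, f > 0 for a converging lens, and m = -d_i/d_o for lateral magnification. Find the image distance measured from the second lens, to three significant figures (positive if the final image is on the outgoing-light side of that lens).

12.4 cm

Lens 1: 1/d_i1 = 1/f_1 - 1/d_o1 = 1/30 - 1/38.5 = 0.00736 cm^-1, so d_i1 = 135.882 cm.
Object distance for lens 2: d_o2 = 168.5 - 135.882 = 32.618 cm.
Lens 2: 1/d_i2 = 1/f_2 - 1/d_o2 = 1/9 - 1/(32.618) = 0.08045 cm^-1, so d_i2 = 12.430 cm.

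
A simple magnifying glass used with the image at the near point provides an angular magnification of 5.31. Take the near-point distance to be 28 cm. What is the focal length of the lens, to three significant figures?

6.50 cm

For the image at the near point, M = 1 + D/f.
f = D/(M - 1) = 28/(5.31 - 1) = 6.497 cm.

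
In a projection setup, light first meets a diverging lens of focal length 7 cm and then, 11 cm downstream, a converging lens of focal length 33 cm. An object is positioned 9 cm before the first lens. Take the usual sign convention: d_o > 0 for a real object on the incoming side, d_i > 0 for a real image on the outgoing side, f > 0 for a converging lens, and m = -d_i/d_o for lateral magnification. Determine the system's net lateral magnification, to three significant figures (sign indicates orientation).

0.799

Applying the thin-lens equation to the first lens, 1/(-7) = 1/9 + 1/d_i1, which gives d_i1 = -3.938 cm.
Its lateral magnification is m_1 = -d_i1/d_o1 = -(-3.938)/9 = 0.4375.
With d_i1 < 0 the first image is virtual and lies on the object side; the object distance for lens 2 is d_o2 = 11 - (-3.938) = 14.938 cm.
Applying the thin-lens equation again with f_2 = 33 cm and d_o2 = 14.938 cm gives d_i2 = -27.291 cm.
m_2 = -(-27.291)/(14.938) = 1.8270.
Overall magnification: m = m_1 m_2 = 0.7993.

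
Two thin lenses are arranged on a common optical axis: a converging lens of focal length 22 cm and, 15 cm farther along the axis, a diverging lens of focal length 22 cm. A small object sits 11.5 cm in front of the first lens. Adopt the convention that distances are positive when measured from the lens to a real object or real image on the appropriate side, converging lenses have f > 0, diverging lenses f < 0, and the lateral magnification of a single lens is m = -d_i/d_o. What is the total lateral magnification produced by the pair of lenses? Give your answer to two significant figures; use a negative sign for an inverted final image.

0.75

Lens 1: 1/d_i1 = 1/f_1 - 1/d_o1 = 1/22 - 1/11.5 = -0.04150 cm^-1, so d_i1 = -24.095 cm.
m_1 = -(-24.095)/11.5 = 2.0952.
With d_i1 < 0 the first image is virtual and lies on the object side; the object distance for lens 2 is d_o2 = 15 - (-24.095) = 39.095 cm.
Lens 2: 1/d_i2 = 1/f_2 - 1/d_o2 = 1/(-22) - 1/(39.095) = -0.07103 cm^-1, so d_i2 = -14.078 cm.
m_2 = -(-14.078)/(39.095) = 0.3601.
The system's lateral magnification is m_1 m_2 = (2.0952)(0.3601) = 0.7545.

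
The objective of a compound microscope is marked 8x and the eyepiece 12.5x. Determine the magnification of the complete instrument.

100

The overall magnification of a compound microscope is the product of the objective and eyepiece magnifications:
M = M_obj x M_eye = 8 x 12.5 = 100.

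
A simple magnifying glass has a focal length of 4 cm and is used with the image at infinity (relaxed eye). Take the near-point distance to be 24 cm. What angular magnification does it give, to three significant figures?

6.00

M = D/f = 24/4 = 6.000.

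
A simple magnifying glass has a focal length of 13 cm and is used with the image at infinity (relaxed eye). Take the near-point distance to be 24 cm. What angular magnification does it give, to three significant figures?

1.85

M = D/f = 24/13 = 1.846.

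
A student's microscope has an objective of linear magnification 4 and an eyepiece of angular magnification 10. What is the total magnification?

40

The overall magnification of a compound microscope is the product of the objective and eyepiece magnifications:
M = M_obj x M_eye = 4 x 10 = 40.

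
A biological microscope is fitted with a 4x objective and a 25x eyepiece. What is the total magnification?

100

The overall magnification of a compound microscope is the product of the objective and eyepiece magnifications:
M = M_obj x M_eye = 4 x 25 = 100.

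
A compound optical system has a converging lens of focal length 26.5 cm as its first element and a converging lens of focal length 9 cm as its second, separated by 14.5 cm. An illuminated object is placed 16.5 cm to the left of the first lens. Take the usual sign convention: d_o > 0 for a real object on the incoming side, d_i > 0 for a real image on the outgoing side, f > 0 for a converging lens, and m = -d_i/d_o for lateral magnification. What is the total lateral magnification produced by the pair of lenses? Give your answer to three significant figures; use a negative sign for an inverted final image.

-0.485

First lens: d_i1 = 1/(1/26.5 - 1/16.5) = -43.725 cm.
m_1 = -(-43.725)/16.5 = 2.6500.
With d_i1 < 0 the first image is virtual and lies on the object side; the object distance for lens 2 is d_o2 = 14.5 - (-43.725) = 58.225 cm.
Second lens: d_i2 = 1/(1/9 - 1/(58.225)) = 10.646 cm.
m_2 = -(10.646)/(58.225) = -0.1828.
Total m = m_1 x m_2 = (2.6500)(-0.1828) = -0.4845.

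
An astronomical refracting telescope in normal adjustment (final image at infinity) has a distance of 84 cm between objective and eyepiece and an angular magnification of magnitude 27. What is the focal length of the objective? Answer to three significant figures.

81.0 cm

In normal adjustment the tube length equals f_obj + f_eye and |M| = f_obj/f_eye.
So f_obj = 27 f_eye and 27 f_eye + f_eye = 84 cm, giving f_eye = 84/28 = 3.000 cm and f_obj = 81.000 cm.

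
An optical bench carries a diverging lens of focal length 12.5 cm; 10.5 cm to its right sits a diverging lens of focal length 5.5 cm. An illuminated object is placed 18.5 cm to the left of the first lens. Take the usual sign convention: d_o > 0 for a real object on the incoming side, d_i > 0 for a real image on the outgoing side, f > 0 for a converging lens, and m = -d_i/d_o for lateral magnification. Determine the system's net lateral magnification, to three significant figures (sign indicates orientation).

0.0945

Lens 1: 1/d_i1 = 1/f_1 - 1/d_o1 = 1/(-12.5) - 1/18.5 = -0.13405 cm^-1, so d_i1 = -7.460 cm.
m_1 = -(-7.460)/18.5 = 0.4032.
The intermediate image is virtual, 7.460 cm to the left of lens 1, so d_o2 = L - d_i1 = 10.5 - (-7.460) = 17.960 cm.
Lens 2: 1/d_i2 = 1/f_2 - 1/d_o2 = 1/(-5.5) - 1/(17.960) = -0.23750 cm^-1, so d_i2 = -4.211 cm.
m_2 = -(-4.211)/(17.960) = 0.2344.
The system's lateral magnification is m_1 m_2 = (0.4032)(0.2344) = 0.0945.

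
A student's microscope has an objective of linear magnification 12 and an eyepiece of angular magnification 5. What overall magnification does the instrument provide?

The overall magnification of a compound microscope is the product of the objective and eyepiece magnifications:
M = M_obj x M_eye = 12 x 5 = 60.

60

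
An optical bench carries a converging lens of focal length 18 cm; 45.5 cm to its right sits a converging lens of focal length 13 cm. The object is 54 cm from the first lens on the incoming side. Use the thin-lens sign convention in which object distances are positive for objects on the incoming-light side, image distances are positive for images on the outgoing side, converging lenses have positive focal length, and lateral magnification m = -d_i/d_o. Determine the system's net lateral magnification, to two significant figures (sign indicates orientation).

1.2

Lens 1: 1/d_i1 = 1/f_1 - 1/d_o1 = 1/18 - 1/54 = 0.03704 cm^-1, so d_i1 = 27.000 cm.
m_1 = -(27.000)/54 = -0.5000.
The intermediate image is 27.000 cm to the right of lens 1, so d_o2 = L - d_i1 = 45.5 - 27.000 = 18.500 cm.
Lens 2: 1/d_i2 = 1/f_2 - 1/d_o2 = 1/13 - 1/(18.500) = 0.02287 cm^-1, so d_i2 = 43.727 cm.
m_2 = -(43.727)/(18.500) = -2.3636.
The system's lateral magnification is m_1 m_2 = (-0.5000)(-2.3636) = 1.1818.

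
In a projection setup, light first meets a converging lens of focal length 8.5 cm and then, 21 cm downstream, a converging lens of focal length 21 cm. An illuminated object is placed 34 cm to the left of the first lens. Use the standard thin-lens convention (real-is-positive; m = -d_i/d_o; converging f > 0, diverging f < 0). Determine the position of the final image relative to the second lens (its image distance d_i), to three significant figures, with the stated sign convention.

First lens: d_i1 = 1/(1/8.5 - 1/34) = 11.333 cm.
The intermediate image is 11.333 cm to the right of lens 1, so d_o2 = L - d_i1 = 21 - 11.333 = 9.667 cm.
Second lens: d_i2 = 1/(1/21 - 1/(9.667)) = -17.912 cm.

-17.9 cm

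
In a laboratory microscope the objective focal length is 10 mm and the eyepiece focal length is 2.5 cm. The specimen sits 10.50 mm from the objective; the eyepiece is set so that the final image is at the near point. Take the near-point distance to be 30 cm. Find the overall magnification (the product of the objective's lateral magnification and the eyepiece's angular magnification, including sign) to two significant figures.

Convert to cm: f_obj = 10 mm = 1 cm; d_o = 10.50 mm = 1.05 cm.
Objective: 1/d_i = 1/f_obj - 1/d_o = 1/1 - 1/1.05 = 0.04762 cm^-1, so d_i = 21.000 cm.
m_obj = -d_i/d_o = -21.000/1.05 = -20.000.
Eyepiece angular magnification (image at near point): M_eye = 1 + D/f_e = 1 + 30/2.5 = 13.000.
Overall M = m_obj x M_eye = (-20.000)(13.000) = -260.00.

-260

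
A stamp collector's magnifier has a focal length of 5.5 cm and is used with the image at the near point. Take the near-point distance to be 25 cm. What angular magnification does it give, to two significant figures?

5.5

M = 1 + D/f = 1 + 25/5.5 = 5.545.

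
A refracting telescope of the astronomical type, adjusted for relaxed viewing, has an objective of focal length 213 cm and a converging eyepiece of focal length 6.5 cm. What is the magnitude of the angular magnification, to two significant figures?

33

|M| = f_obj/|f_eye| = 213/6.5 = 32.769.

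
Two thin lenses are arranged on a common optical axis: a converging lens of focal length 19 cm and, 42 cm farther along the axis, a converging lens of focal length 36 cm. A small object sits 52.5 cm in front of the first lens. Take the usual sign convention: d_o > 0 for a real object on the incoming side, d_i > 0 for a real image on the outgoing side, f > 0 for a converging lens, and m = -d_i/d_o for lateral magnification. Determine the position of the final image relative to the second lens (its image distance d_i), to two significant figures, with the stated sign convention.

Applying the thin-lens equation to the first lens, 1/19 = 1/52.5 + 1/d_i1, which gives d_i1 = 29.776 cm.
That image sits 12.224 cm in front of the second lens, so d_o2 = 12.224 cm.
Applying the thin-lens equation again with f_2 = 36 cm and d_o2 = 12.224 cm gives d_i2 = -18.508 cm.

-19 cm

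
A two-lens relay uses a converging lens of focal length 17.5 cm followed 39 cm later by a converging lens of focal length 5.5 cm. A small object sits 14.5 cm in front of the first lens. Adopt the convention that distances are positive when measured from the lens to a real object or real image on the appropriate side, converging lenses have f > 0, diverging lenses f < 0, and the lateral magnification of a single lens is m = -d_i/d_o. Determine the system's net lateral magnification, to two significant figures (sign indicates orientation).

First lens: d_i1 = 1/(1/17.5 - 1/14.5) = -84.583 cm.
m_1 = -(-84.583)/14.5 = 5.8333.
With d_i1 < 0 the first image is virtual and lies on the object side; the object distance for lens 2 is d_o2 = 39 - (-84.583) = 123.583 cm.
Second lens: d_i2 = 1/(1/5.5 - 1/(123.583)) = 5.756 cm.
m_2 = -(5.756)/(123.583) = -0.0466.
Total m = m_1 x m_2 = (5.8333)(-0.0466) = -0.2717.

-0.27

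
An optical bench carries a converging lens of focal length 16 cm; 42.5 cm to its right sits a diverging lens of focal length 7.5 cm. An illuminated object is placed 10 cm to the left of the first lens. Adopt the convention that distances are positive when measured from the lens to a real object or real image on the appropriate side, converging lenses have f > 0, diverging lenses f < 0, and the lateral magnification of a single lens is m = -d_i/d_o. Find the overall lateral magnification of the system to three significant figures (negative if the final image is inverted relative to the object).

0.261

Lens 1: 1/d_i1 = 1/f_1 - 1/d_o1 = 1/16 - 1/10 = -0.03750 cm^-1, so d_i1 = -26.667 cm.
m_1 = -(-26.667)/10 = 2.6667.
The intermediate image is virtual, 26.667 cm to the left of lens 1, so d_o2 = L - d_i1 = 42.5 - (-26.667) = 69.167 cm.
Lens 2: 1/d_i2 = 1/f_2 - 1/d_o2 = 1/(-7.5) - 1/(69.167) = -0.14779 cm^-1, so d_i2 = -6.766 cm.
m_2 = -(-6.766)/(69.167) = 0.0978.
The system's lateral magnification is m_1 m_2 = (2.6667)(0.0978) = 0.2609.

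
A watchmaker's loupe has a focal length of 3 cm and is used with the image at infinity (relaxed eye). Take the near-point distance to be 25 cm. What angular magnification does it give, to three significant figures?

M = D/f = 25/3 = 8.333.

8.33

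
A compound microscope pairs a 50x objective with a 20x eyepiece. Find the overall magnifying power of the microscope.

1000

The overall magnification of a compound microscope is the product of the objective and eyepiece magnifications:
M = M_obj x M_eye = 50 x 20 = 1000.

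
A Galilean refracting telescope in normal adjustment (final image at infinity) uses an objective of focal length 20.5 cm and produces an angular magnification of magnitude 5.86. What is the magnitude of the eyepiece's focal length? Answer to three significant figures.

|M| = f_obj/|f_eye|, so |f_eye| = f_obj/|M| = 20.5/5.86 = 3.498 cm.
(The eyepiece is diverging, so its signed focal length is -3.498 cm.)

3.50 cm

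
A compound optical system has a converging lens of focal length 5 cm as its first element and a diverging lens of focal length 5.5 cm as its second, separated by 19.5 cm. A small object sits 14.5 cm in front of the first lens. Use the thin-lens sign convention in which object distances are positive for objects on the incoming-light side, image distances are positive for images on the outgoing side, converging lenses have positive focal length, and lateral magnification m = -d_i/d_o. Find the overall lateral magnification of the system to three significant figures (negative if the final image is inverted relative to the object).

-0.167

First lens: d_i1 = 1/(1/5 - 1/14.5) = 7.632 cm.
m_1 = -(7.632)/14.5 = -0.5263.
That image sits 11.868 cm in front of the second lens, so d_o2 = 11.868 cm.
Second lens: d_i2 = 1/(1/(-5.5) - 1/(11.868)) = -3.758 cm.
m_2 = -(-3.758)/(11.868) = 0.3167.
The system's lateral magnification is m_1 m_2 = (-0.5263)(0.3167) = -0.1667.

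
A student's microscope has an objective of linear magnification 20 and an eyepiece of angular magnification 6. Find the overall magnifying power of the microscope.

120

The overall magnification of a compound microscope is the product of the objective and eyepiece magnifications:
M = M_obj x M_eye = 20 x 6 = 120.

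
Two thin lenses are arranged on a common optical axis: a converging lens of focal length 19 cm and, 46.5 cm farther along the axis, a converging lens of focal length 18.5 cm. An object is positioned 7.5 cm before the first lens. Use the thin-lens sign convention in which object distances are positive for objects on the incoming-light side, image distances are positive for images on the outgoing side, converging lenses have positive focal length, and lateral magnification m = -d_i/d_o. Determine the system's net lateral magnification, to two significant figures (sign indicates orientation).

Lens 1: 1/d_i1 = 1/f_1 - 1/d_o1 = 1/19 - 1/7.5 = -0.08070 cm^-1, so d_i1 = -12.391 cm.
m_1 = -(-12.391)/7.5 = 1.6522.
With d_i1 < 0 the first image is virtual and lies on the object side; the object distance for lens 2 is d_o2 = 46.5 - (-12.391) = 58.891 cm.
Lens 2: 1/d_i2 = 1/f_2 - 1/d_o2 = 1/18.5 - 1/(58.891) = 0.03707 cm^-1, so d_i2 = 26.973 cm.
m_2 = -(26.973)/(58.891) = -0.4580.
The system's lateral magnification is m_1 m_2 = (1.6522)(-0.4580) = -0.7567.

-0.76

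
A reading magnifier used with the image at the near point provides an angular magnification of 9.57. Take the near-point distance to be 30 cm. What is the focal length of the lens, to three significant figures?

3.50 cm

For the image at the near point, M = 1 + D/f.
f = D/(M - 1) = 30/(9.57 - 1) = 3.501 cm.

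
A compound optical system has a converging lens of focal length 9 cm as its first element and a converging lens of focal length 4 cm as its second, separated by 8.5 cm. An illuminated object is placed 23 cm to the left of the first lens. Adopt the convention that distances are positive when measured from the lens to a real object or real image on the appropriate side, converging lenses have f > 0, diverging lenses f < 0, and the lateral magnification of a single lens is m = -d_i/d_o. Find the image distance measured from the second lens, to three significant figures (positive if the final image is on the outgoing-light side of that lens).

First lens: d_i1 = 1/(1/9 - 1/23) = 14.786 cm.
This image would form 14.786 cm past lens 1, i.e. 6.286 cm beyond lens 2, so it is a virtual object for lens 2: d_o2 = 8.5 - 14.786 = -6.286 cm.
Second lens: d_i2 = 1/(1/4 - 1/(-6.286)) = 2.444 cm.

2.44 cm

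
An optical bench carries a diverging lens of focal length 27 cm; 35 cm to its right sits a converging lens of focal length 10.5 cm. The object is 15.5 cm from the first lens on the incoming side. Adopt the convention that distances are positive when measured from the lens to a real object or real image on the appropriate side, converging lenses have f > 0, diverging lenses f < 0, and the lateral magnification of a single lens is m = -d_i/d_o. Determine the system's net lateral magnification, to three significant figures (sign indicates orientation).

First lens: d_i1 = 1/(1/(-27) - 1/15.5) = -9.847 cm.
m_1 = -(-9.847)/15.5 = 0.6353.
The intermediate image is virtual, 9.847 cm to the left of lens 1, so d_o2 = L - d_i1 = 35 - (-9.847) = 44.847 cm.
Second lens: d_i2 = 1/(1/10.5 - 1/(44.847)) = 13.710 cm.
m_2 = -(13.710)/(44.847) = -0.3057.
Total m = m_1 x m_2 = (0.6353)(-0.3057) = -0.1942.

-0.194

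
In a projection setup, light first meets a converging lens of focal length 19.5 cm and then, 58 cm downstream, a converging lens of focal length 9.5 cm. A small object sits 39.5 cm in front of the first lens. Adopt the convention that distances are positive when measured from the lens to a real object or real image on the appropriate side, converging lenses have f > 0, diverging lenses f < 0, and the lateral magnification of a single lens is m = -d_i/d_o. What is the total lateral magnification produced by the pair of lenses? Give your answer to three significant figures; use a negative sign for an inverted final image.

First lens: d_i1 = 1/(1/19.5 - 1/39.5) = 38.513 cm.
m_1 = -(38.513)/39.5 = -0.9750.
That image sits 19.487 cm in front of the second lens, so d_o2 = 19.487 cm.
Second lens: d_i2 = 1/(1/9.5 - 1/(19.487)) = 18.536 cm.
m_2 = -(18.536)/(19.487) = -0.9512.
Overall magnification: m = m_1 m_2 = 0.9274.

0.927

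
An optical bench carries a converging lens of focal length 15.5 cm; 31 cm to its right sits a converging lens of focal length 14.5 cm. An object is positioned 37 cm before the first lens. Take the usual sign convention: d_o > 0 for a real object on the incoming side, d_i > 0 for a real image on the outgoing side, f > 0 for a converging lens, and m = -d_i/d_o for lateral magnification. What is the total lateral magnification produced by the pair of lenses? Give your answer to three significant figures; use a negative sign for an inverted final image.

-1.03

Applying the thin-lens equation to the first lens, 1/15.5 = 1/37 + 1/d_i1, which gives d_i1 = 26.674 cm.
Its lateral magnification is m_1 = -d_i1/d_o1 = -(26.674)/37 = -0.7209.
Object distance for lens 2: d_o2 = 31 - 26.674 = 4.326 cm.
Applying the thin-lens equation again with f_2 = 14.5 cm and d_o2 = 4.326 cm gives d_i2 = -6.165 cm.
m_2 = -(-6.165)/(4.326) = 1.4251.
Total m = m_1 x m_2 = (-0.7209)(1.4251) = -1.0274.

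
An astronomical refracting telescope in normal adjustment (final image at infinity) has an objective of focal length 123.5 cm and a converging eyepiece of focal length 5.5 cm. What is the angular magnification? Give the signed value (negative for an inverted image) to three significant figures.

-22.5

M = -f_obj/f_eye = -123.5/(5.5) = -22.455.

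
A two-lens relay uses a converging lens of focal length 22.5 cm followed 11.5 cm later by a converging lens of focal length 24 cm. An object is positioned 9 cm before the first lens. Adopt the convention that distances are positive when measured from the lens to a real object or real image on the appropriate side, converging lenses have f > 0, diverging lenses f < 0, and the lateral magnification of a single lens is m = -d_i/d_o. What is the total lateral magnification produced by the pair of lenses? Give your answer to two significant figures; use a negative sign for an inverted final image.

Lens 1: 1/d_i1 = 1/f_1 - 1/d_o1 = 1/22.5 - 1/9 = -0.06667 cm^-1, so d_i1 = -15.000 cm.
m_1 = -(-15.000)/9 = 1.6667.
With d_i1 < 0 the first image is virtual and lies on the object side; the object distance for lens 2 is d_o2 = 11.5 - (-15.000) = 26.500 cm.
Lens 2: 1/d_i2 = 1/f_2 - 1/d_o2 = 1/24 - 1/(26.500) = 0.00393 cm^-1, so d_i2 = 254.400 cm.
m_2 = -(254.400)/(26.500) = -9.6000.
Total m = m_1 x m_2 = (1.6667)(-9.6000) = -16.0000.

-16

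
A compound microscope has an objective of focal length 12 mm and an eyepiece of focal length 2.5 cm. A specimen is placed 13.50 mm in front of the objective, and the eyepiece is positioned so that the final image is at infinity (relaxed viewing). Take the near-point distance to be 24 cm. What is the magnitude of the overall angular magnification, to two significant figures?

77

Convert to cm: f_obj = 12 mm = 1.2 cm; d_o = 13.50 mm = 1.35 cm.
Objective: 1/d_i = 1/f_obj - 1/d_o = 1/1.2 - 1/1.35 = 0.09259 cm^-1, so d_i = 10.800 cm.
m_obj = -d_i/d_o = -10.800/1.35 = -8.000.
Eyepiece angular magnification (image at infinity): M_eye = D/f_e = 24/2.5 = 9.600.
Overall M = m_obj x M_eye = (-8.000)(9.600) = -76.80.
|M| = 76.80.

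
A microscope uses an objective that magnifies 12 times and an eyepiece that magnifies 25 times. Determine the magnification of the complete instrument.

300

The overall magnification of a compound microscope is the product of the objective and eyepiece magnifications:
M = M_obj x M_eye = 12 x 25 = 300.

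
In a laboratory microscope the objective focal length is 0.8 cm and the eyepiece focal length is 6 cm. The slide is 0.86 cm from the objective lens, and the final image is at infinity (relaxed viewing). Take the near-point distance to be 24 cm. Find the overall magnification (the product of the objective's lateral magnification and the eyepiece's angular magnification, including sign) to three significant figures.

-53.3

Objective: 1/d_i = 1/f_obj - 1/d_o = 1/0.8 - 1/0.86 = 0.08721 cm^-1, so d_i = 11.467 cm.
m_obj = -d_i/d_o = -11.467/0.86 = -13.333.
Eyepiece angular magnification (image at infinity): M_eye = D/f_e = 24/6 = 4.000.
Overall M = m_obj x M_eye = (-13.333)(4.000) = -53.33.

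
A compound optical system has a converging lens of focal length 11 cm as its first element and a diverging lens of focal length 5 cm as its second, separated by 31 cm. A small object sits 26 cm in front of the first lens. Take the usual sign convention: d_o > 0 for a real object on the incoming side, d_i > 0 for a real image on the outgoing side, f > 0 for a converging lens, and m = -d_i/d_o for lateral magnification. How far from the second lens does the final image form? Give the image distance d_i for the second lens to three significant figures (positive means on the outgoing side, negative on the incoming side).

Lens 1: 1/d_i1 = 1/f_1 - 1/d_o1 = 1/11 - 1/26 = 0.05245 cm^-1, so d_i1 = 19.067 cm.
The intermediate image is 19.067 cm to the right of lens 1, so d_o2 = L - d_i1 = 31 - 19.067 = 11.933 cm.
Lens 2: 1/d_i2 = 1/f_2 - 1/d_o2 = 1/(-5) - 1/(11.933) = -0.28380 cm^-1, so d_i2 = -3.524 cm.

-3.52 cm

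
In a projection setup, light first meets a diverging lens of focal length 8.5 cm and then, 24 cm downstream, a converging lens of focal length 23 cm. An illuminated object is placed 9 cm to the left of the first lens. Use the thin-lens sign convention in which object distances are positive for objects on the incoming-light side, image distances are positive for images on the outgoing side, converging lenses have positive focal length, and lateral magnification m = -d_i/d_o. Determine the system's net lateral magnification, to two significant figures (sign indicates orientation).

Lens 1: 1/d_i1 = 1/f_1 - 1/d_o1 = 1/(-8.5) - 1/9 = -0.22876 cm^-1, so d_i1 = -4.371 cm.
m_1 = -(-4.371)/9 = 0.4857.
With d_i1 < 0 the first image is virtual and lies on the object side; the object distance for lens 2 is d_o2 = 24 - (-4.371) = 28.371 cm.
Lens 2: 1/d_i2 = 1/f_2 - 1/d_o2 = 1/23 - 1/(28.371) = 0.00823 cm^-1, so d_i2 = 121.484 cm.
m_2 = -(121.484)/(28.371) = -4.2819.
Overall magnification: m = m_1 m_2 = -2.0798.

-2.1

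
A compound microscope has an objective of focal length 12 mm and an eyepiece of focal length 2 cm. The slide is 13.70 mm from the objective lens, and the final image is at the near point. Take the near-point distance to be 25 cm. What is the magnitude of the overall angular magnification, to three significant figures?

95.3

Convert to cm: f_obj = 12 mm = 1.2 cm; d_o = 13.70 mm = 1.37 cm.
Objective: 1/d_i = 1/f_obj - 1/d_o = 1/1.2 - 1/1.37 = 0.10341 cm^-1, so d_i = 9.671 cm.
m_obj = -d_i/d_o = -9.671/1.37 = -7.059.
Eyepiece angular magnification (image at near point): M_eye = 1 + D/f_e = 1 + 25/2 = 13.500.
Overall M = m_obj x M_eye = (-7.059)(13.500) = -95.29.
|M| = 95.29.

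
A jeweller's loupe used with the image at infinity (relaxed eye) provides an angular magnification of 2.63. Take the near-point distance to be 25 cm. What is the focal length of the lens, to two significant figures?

9.5 cm

For the image at infinity, M = D/f.
f = D/M = 25/2.63 = 9.506 cm.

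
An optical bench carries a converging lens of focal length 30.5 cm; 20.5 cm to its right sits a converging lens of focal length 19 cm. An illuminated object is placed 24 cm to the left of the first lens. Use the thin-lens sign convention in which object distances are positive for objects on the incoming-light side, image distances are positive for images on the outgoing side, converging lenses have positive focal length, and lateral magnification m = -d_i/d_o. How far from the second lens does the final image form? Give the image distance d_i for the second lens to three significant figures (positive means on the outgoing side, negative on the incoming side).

Lens 1: 1/d_i1 = 1/f_1 - 1/d_o1 = 1/30.5 - 1/24 = -0.00888 cm^-1, so d_i1 = -112.615 cm.
The intermediate image is virtual, 112.615 cm to the left of lens 1, so d_o2 = L - d_i1 = 20.5 - (-112.615) = 133.115 cm.
Lens 2: 1/d_i2 = 1/f_2 - 1/d_o2 = 1/19 - 1/(133.115) = 0.04512 cm^-1, so d_i2 = 22.163 cm.

22.2 cm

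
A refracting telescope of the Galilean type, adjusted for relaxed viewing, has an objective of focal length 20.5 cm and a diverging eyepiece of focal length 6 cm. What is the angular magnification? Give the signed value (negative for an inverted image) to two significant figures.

3.4

M = -f_obj/f_eye = -20.5/(-6) = 3.417.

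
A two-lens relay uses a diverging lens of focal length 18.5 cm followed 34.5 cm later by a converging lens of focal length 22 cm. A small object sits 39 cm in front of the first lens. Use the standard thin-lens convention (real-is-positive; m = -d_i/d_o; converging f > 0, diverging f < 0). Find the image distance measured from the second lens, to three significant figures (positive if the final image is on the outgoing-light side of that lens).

41.3 cm

Applying the thin-lens equation to the first lens, 1/(-18.5) = 1/39 + 1/d_i1, which gives d_i1 = -12.548 cm.
With d_i1 < 0 the first image is virtual and lies on the object side; the object distance for lens 2 is d_o2 = 34.5 - (-12.548) = 47.048 cm.
Applying the thin-lens equation again with f_2 = 22 cm and d_o2 = 47.048 cm gives d_i2 = 41.323 cm.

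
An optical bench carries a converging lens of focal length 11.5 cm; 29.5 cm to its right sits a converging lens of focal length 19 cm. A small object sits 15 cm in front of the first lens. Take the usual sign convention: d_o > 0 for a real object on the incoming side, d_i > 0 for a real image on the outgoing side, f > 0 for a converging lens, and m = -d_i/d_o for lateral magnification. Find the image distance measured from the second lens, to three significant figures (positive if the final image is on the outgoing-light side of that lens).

Applying the thin-lens equation to the first lens, 1/11.5 = 1/15 + 1/d_i1, which gives d_i1 = 49.286 cm.
Since 49.286 cm > 29.5 cm, the first image lies past the second lens and serves as a virtual object: d_o2 = L - d_i1 = -19.786 cm.
Applying the thin-lens equation again with f_2 = 19 cm and d_o2 = -19.786 cm gives d_i2 = 9.692 cm.

9.69 cm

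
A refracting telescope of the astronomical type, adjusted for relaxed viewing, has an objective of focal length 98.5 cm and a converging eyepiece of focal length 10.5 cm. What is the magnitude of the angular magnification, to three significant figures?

|M| = f_obj/|f_eye| = 98.5/10.5 = 9.381.

9.38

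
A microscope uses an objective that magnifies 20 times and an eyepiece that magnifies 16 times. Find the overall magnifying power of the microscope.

320

The overall magnification of a compound microscope is the product of the objective and eyepiece magnifications:
M = M_obj x M_eye = 20 x 16 = 320.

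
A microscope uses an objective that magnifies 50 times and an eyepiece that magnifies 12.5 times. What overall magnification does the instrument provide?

625

The overall magnification of a compound microscope is the product of the objective and eyepiece magnifications:
M = M_obj x M_eye = 50 x 12.5 = 625.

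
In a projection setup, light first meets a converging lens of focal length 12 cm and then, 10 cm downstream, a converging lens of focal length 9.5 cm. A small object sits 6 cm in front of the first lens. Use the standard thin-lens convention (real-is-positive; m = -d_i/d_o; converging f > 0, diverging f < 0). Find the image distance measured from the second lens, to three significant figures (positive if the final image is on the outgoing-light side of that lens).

16.7 cm

Lens 1: 1/d_i1 = 1/f_1 - 1/d_o1 = 1/12 - 1/6 = -0.08333 cm^-1, so d_i1 = -12.000 cm.
With d_i1 < 0 the first image is virtual and lies on the object side; the object distance for lens 2 is d_o2 = 10 - (-12.000) = 22.000 cm.
Lens 2: 1/d_i2 = 1/f_2 - 1/d_o2 = 1/9.5 - 1/(22.000) = 0.05981 cm^-1, so d_i2 = 16.720 cm.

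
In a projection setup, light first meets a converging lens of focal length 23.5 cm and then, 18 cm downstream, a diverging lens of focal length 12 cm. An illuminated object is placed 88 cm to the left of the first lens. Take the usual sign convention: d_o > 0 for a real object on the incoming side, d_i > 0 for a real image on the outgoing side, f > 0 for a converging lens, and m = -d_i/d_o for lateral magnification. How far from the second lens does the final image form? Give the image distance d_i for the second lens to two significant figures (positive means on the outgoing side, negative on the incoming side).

First lens: d_i1 = 1/(1/23.5 - 1/88) = 32.062 cm.
This image would form 32.062 cm past lens 1, i.e. 14.062 cm beyond lens 2, so it is a virtual object for lens 2: d_o2 = 18 - 32.062 = -14.062 cm.
Second lens: d_i2 = 1/(1/(-12) - 1/(-14.062)) = -81.835 cm.

-82 cm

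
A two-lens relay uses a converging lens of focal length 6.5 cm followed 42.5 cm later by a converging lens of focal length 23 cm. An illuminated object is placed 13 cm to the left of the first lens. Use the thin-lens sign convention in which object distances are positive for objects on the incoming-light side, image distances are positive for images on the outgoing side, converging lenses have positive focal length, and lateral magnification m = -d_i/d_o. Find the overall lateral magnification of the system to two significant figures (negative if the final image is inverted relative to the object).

Lens 1: 1/d_i1 = 1/f_1 - 1/d_o1 = 1/6.5 - 1/13 = 0.07692 cm^-1, so d_i1 = 13.000 cm.
m_1 = -(13.000)/13 = -1.0000.
That image sits 29.500 cm in front of the second lens, so d_o2 = 29.500 cm.
Lens 2: 1/d_i2 = 1/f_2 - 1/d_o2 = 1/23 - 1/(29.500) = 0.00958 cm^-1, so d_i2 = 104.385 cm.
m_2 = -(104.385)/(29.500) = -3.5385.
Overall magnification: m = m_1 m_2 = 3.5385.

3.5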